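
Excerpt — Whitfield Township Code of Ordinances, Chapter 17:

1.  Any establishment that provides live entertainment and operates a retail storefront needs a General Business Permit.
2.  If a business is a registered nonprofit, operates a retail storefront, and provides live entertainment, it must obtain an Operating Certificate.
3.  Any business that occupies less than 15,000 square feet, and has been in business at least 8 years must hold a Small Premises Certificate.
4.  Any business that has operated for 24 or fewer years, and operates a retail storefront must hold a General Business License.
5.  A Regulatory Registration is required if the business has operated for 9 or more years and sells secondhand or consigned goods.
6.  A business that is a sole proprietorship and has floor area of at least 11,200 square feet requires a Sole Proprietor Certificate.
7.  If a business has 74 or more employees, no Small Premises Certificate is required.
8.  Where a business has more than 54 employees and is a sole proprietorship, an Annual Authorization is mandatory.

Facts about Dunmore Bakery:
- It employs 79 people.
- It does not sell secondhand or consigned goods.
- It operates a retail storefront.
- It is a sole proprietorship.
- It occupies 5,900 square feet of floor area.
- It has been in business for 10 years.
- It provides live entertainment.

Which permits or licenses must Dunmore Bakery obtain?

1. provides live entertainment; operates a retail storefront → General Business Permit required.
2. is a sole proprietorship (not: is a registered nonprofit); operates a retail storefront; provides live entertainment → Operating Certificate not required.
3. floor area 5,900 square feet < 15,000 square feet; years in business 10 ≥ 8 → Small Premises Certificate required.
4. years in business 10 ≤ 24; operates a retail storefront → General Business License required.
5. years in business 10 ≥ 9; does not sell secondhand or consigned goods → Regulatory Registration not required.
6. is a sole proprietorship; floor area 5,900 square feet < 11,200 square feet → Sole Proprietor Certificate not required.
7. employees 79 ≥ 74 → exempt from Small Premises Certificate.
8. employees 79 > 54; is a sole proprietorship → Annual Authorization required.

Annual Authorization, General Business License, General Business Permit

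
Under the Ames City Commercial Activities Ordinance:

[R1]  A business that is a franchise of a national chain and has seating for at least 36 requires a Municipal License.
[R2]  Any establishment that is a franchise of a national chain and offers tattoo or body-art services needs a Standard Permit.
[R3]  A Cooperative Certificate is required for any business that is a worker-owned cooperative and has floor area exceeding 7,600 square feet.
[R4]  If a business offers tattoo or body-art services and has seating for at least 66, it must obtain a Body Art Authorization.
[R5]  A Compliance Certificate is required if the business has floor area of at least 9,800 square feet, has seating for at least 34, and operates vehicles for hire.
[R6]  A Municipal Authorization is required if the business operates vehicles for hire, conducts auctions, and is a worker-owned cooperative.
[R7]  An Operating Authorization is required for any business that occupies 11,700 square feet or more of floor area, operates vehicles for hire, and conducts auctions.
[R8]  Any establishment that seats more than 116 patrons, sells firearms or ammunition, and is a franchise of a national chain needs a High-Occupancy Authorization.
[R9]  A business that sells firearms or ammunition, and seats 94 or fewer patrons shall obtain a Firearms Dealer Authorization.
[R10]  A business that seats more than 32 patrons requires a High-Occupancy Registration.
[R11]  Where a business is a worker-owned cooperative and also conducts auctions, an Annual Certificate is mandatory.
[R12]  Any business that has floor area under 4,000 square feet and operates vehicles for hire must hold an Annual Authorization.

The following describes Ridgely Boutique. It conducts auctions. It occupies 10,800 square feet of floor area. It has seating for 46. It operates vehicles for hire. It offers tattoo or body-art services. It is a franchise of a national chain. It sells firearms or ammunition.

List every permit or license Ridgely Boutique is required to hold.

Compliance Certificate, Firearms Dealer Authorization, High-Occupancy Registration, Municipal License, Standard Permit

[R1] is a franchise of a national chain; seating 46 ≥ 36 → Municipal License required.
[R2] is a franchise of a national chain; offers tattoo or body-art services → Standard Permit required.
[R3] is a franchise of a national chain (not: is a worker-owned cooperative); floor area 10,800 square feet > 7,600 square feet → Cooperative Certificate not required.
[R4] offers tattoo or body-art services; seating 46 < 66 → Body Art Authorization not required.
[R5] floor area 10,800 square feet ≥ 9,800 square feet; seating 46 ≥ 34; operates vehicles for hire → Compliance Certificate required.
[R6] operates vehicles for hire; conducts auctions; is a franchise of a national chain (not: is a worker-owned cooperative) → Municipal Authorization not required.
[R7] floor area 10,800 square feet < 11,700 square feet; operates vehicles for hire; conducts auctions → Operating Authorization not required.
[R8] seating 46 ≤ 116; sells firearms or ammunition; is a franchise of a national chain → High-Occupancy Authorization not required.
[R9] sells firearms or ammunition; seating 46 ≤ 94 → Firearms Dealer Authorization required.
[R10] seating 46 > 32 → High-Occupancy Registration required.
[R11] is a franchise of a national chain (not: is a worker-owned cooperative); conducts auctions → Annual Certificate not required.
[R12] floor area 10,800 square feet ≥ 4,000 square feet; operates vehicles for hire → Annual Authorization not required.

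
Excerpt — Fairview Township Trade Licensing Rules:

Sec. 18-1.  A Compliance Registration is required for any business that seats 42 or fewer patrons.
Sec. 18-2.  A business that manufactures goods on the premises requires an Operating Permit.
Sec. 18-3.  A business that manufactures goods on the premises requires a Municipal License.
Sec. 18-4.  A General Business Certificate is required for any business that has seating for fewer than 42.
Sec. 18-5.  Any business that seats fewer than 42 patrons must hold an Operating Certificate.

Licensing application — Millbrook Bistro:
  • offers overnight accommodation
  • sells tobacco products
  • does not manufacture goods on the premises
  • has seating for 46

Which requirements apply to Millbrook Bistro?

None

Sec. 18-1. seating 46 > 42 → Compliance Registration not required.
Sec. 18-2. does not manufacture goods on the premises → Operating Permit not required.
Sec. 18-3. does not manufacture goods on the premises → Municipal License not required.
Sec. 18-4. seating 46 ≥ 42 → General Business Certificate not required.
Sec. 18-5. seating 46 ≥ 42 → Operating Certificate not required.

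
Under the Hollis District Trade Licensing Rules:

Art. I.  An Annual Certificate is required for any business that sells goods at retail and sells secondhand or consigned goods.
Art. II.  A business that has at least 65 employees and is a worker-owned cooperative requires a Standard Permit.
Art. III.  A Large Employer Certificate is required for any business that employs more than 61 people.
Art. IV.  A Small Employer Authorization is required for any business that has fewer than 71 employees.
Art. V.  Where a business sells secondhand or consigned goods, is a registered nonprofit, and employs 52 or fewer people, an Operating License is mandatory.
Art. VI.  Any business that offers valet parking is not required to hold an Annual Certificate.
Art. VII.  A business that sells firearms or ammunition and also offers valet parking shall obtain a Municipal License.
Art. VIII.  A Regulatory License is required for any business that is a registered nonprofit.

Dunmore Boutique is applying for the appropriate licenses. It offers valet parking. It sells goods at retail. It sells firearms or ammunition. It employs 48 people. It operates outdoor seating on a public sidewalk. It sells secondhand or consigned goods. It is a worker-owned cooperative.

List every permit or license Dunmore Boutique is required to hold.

Municipal License, Small Employer Authorization

Art. I. sells goods at retail; sells secondhand or consigned goods → Annual Certificate required.
Art. II. employees 48 < 65; is a worker-owned cooperative → Standard Permit not required.
Art. III. employees 48 ≤ 61 → Large Employer Certificate not required.
Art. IV. employees 48 < 71 → Small Employer Authorization required.
Art. V. sells secondhand or consigned goods; is a worker-owned cooperative (not: is a registered nonprofit); employees 48 ≤ 52 → Operating License not required.
Art. VI. offers valet parking → exempt from Annual Certificate.
Art. VII. sells firearms or ammunition; offers valet parking → Municipal License required.
Art. VIII. is a worker-owned cooperative (not: is a registered nonprofit) → Regulatory License not required.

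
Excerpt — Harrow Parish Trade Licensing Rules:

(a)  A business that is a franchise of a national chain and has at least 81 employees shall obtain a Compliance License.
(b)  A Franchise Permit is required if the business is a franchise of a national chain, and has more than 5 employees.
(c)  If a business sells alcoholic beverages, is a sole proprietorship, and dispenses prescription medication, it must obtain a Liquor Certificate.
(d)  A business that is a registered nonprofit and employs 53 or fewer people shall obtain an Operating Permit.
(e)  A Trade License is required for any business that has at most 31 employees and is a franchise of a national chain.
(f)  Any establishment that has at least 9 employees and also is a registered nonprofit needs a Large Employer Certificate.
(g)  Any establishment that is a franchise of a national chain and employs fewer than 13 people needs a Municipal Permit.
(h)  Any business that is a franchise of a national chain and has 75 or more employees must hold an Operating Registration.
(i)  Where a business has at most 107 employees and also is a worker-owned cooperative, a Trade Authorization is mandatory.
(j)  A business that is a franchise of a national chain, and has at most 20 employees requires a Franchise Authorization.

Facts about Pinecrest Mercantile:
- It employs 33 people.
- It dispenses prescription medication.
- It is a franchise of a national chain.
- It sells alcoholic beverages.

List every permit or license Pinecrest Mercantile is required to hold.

(a) is a franchise of a national chain; employees 33 < 81 → Compliance License not required.
(b) is a franchise of a national chain; employees 33 > 5 → Franchise Permit required.
(c) sells alcoholic beverages; is a franchise of a national chain (not: is a sole proprietorship); dispenses prescription medication → Liquor Certificate not required.
(d) is a franchise of a national chain (not: is a registered nonprofit); employees 33 ≤ 53 → Operating Permit not required.
(e) employees 33 > 31; is a franchise of a national chain → Trade License not required.
(f) employees 33 ≥ 9; is a franchise of a national chain (not: is a registered nonprofit) → Large Employer Certificate not required.
(g) is a franchise of a national chain; employees 33 ≥ 13 → Municipal Permit not required.
(h) is a franchise of a national chain; employees 33 < 75 → Operating Registration not required.
(i) employees 33 ≤ 107; is a franchise of a national chain (not: is a worker-owned cooperative) → Trade Authorization not required.
(j) is a franchise of a national chain; employees 33 > 20 → Franchise Authorization not required.

Franchise Permit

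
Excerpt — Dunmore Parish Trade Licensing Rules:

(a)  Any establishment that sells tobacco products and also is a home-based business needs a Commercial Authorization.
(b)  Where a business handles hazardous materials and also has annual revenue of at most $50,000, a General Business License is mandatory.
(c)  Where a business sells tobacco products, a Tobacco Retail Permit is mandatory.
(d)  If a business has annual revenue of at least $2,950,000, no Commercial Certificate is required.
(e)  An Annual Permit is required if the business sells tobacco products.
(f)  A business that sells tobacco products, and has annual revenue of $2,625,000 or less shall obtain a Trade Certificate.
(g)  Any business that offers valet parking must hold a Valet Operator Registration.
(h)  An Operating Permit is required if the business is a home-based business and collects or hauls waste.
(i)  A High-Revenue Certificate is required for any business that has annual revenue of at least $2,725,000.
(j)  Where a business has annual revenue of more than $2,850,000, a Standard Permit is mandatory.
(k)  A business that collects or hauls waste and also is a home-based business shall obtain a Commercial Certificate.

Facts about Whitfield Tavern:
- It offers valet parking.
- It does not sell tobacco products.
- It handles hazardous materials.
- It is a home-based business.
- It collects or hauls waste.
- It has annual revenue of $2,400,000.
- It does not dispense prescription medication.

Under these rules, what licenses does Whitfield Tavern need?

Commercial Certificate, Operating Permit, Valet Operator Registration

(a) does not sell tobacco products; is a home-based business → Commercial Authorization not required.
(b) handles hazardous materials; revenue $2,400,000 > $50,000 → General Business License not required.
(c) does not sell tobacco products → Tobacco Retail Permit not required.
(d) revenue $2,400,000 < $2,950,000 → Commercial Certificate exemption does not apply.
(e) does not sell tobacco products → Annual Permit not required.
(f) does not sell tobacco products; revenue $2,400,000 ≤ $2,625,000 → Trade Certificate not required.
(g) offers valet parking → Valet Operator Registration required.
(h) is a home-based business; collects or hauls waste → Operating Permit required.
(i) revenue $2,400,000 < $2,725,000 → High-Revenue Certificate not required.
(j) revenue $2,400,000 ≤ $2,850,000 → Standard Permit not required.
(k) collects or hauls waste; is a home-based business → Commercial Certificate required.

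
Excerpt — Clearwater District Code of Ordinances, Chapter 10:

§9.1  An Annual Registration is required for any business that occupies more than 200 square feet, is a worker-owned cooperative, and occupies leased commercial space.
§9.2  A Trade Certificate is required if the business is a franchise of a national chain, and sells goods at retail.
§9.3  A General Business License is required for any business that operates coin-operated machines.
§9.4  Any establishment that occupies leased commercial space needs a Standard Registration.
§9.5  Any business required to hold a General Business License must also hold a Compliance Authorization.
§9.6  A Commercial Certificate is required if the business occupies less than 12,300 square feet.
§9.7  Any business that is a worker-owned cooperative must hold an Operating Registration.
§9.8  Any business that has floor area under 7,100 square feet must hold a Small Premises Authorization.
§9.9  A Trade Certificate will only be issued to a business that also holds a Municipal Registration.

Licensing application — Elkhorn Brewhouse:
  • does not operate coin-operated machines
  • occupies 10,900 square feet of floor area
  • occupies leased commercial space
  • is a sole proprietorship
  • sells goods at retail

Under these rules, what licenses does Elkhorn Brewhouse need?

Commercial Certificate, Standard Registration

§9.1 floor area 10,900 square feet > 200 square feet; is a sole proprietorship (not: is a worker-owned cooperative); occupies leased commercial space → Annual Registration not required.
§9.2 is a sole proprietorship (not: is a franchise of a national chain); sells goods at retail → Trade Certificate not required.
§9.3 does not operate coin-operated machines → General Business License not required.
§9.4 occupies leased commercial space → Standard Registration required.
§9.5 General Business License is not required → no effect.
§9.6 floor area 10,900 square feet < 12,300 square feet → Commercial Certificate required.
§9.7 is a sole proprietorship (not: is a worker-owned cooperative) → Operating Registration not required.
§9.8 floor area 10,900 square feet ≥ 7,100 square feet → Small Premises Authorization not required.
§9.9 Trade Certificate is not required → no effect.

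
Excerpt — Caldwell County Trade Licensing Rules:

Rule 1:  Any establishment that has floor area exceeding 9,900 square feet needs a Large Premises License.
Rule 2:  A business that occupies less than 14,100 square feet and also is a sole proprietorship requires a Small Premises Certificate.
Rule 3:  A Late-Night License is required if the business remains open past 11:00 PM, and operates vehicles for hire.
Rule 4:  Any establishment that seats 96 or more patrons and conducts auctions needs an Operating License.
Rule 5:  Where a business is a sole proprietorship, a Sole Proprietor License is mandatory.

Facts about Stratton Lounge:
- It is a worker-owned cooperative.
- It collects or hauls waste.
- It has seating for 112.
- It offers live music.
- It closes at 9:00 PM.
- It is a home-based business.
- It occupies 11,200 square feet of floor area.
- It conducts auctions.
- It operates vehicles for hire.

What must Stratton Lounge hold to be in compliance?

Rule 1: floor area 11,200 square feet > 9,900 square feet → Large Premises License required.
Rule 2: floor area 11,200 square feet < 14,100 square feet; is a worker-owned cooperative (not: is a sole proprietorship) → Small Premises Certificate not required.
Rule 3: closes 9:00 PM, at/before 11:00 PM; operates vehicles for hire → Late-Night License not required.
Rule 4: seating 112 ≥ 96; conducts auctions → Operating License required.
Rule 5: is a worker-owned cooperative (not: is a sole proprietorship) → Sole Proprietor License not required.

Large Premises License, Operating License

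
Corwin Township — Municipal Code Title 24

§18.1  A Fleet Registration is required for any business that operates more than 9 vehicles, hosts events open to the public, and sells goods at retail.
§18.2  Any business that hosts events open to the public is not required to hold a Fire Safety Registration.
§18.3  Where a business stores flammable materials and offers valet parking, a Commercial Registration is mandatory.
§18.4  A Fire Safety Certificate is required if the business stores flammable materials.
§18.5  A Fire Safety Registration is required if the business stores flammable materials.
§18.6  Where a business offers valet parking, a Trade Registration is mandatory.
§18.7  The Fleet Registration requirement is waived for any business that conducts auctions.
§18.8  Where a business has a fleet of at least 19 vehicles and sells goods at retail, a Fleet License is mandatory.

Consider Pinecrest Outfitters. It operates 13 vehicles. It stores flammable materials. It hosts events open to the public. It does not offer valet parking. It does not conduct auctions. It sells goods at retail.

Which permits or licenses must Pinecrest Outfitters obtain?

§18.1 vehicles 13 > 9; hosts events open to the public; sells goods at retail → Fleet Registration required.
§18.2 hosts events open to the public → exempt from Fire Safety Registration.
§18.3 stores flammable materials; does not offer valet parking → Commercial Registration not required.
§18.4 stores flammable materials → Fire Safety Certificate required.
§18.5 stores flammable materials → Fire Safety Registration required.
§18.6 does not offer valet parking → Trade Registration not required.
§18.7 does not conduct auctions → Fleet Registration exemption does not apply.
§18.8 vehicles 13 < 19; sells goods at retail → Fleet License not required.

Fire Safety Certificate, Fleet Registration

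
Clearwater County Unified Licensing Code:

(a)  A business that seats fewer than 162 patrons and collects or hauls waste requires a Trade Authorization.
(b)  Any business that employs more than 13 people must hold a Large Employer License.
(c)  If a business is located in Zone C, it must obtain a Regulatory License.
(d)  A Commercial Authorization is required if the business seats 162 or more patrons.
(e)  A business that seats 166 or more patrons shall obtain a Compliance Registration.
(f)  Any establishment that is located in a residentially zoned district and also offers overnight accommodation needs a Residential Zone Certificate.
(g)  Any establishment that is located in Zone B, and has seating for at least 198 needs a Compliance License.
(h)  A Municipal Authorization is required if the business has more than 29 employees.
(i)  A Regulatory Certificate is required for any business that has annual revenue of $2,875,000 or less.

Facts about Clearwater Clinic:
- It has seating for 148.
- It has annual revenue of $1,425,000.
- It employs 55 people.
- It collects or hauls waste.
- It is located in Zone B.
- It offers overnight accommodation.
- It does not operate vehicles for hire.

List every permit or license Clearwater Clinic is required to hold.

Large Employer License, Municipal Authorization, Regulatory Certificate, Trade Authorization

(a) seating 148 < 162; collects or hauls waste → Trade Authorization required.
(b) employees 55 > 13 → Large Employer License required.
(c) is located in Zone B (not: is located in Zone C) → Regulatory License not required.
(d) seating 148 < 162 → Commercial Authorization not required.
(e) seating 148 < 166 → Compliance Registration not required.
(f) is located in Zone B (not: is located in a residentially zoned district); offers overnight accommodation → Residential Zone Certificate not required.
(g) is located in Zone B; seating 148 < 198 → Compliance License not required.
(h) employees 55 > 29 → Municipal Authorization required.
(i) revenue $1,425,000 ≤ $2,875,000 → Regulatory Certificate required.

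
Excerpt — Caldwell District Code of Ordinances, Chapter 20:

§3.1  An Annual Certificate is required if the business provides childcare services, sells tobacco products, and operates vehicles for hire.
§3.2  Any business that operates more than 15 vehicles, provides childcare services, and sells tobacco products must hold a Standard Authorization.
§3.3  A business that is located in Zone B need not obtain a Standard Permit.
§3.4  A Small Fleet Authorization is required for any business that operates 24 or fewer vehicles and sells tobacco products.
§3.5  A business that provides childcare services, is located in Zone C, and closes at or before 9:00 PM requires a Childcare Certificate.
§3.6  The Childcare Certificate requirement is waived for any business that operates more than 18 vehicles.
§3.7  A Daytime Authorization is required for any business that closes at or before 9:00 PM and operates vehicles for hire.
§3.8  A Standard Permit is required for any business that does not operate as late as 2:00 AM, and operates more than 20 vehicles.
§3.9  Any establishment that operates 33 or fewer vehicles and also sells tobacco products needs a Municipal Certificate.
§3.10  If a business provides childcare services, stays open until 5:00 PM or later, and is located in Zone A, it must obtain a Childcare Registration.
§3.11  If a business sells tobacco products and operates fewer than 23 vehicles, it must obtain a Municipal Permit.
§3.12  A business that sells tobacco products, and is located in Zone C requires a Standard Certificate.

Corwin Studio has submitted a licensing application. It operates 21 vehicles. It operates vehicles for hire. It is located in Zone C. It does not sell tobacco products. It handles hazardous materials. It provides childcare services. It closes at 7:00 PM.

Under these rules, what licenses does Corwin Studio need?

§3.1 provides childcare services; does not sell tobacco products; operates vehicles for hire → Annual Certificate not required.
§3.2 vehicles 21 > 15; provides childcare services; does not sell tobacco products → Standard Authorization not required.
§3.3 is located in Zone C (not: is located in Zone B) → Standard Permit exemption does not apply.
§3.4 vehicles 21 ≤ 24; does not sell tobacco products → Small Fleet Authorization not required.
§3.5 provides childcare services; is located in Zone C; closes 7:00 PM, at/before 9:00 PM → Childcare Certificate required.
§3.6 vehicles 21 > 18 → exempt from Childcare Certificate.
§3.7 closes 7:00 PM, at/before 9:00 PM; operates vehicles for hire → Daytime Authorization required.
§3.8 closes 7:00 PM, at/before 2:00 AM; vehicles 21 > 20 → Standard Permit required.
§3.9 vehicles 21 ≤ 33; does not sell tobacco products → Municipal Certificate not required.
§3.10 provides childcare services; closes 7:00 PM, after 5:00 PM; is located in Zone C (not: is located in Zone A) → Childcare Registration not required.
§3.11 does not sell tobacco products; vehicles 21 < 23 → Municipal Permit not required.
§3.12 does not sell tobacco products; is located in Zone C → Standard Certificate not required.

Daytime Authorization, Standard Permit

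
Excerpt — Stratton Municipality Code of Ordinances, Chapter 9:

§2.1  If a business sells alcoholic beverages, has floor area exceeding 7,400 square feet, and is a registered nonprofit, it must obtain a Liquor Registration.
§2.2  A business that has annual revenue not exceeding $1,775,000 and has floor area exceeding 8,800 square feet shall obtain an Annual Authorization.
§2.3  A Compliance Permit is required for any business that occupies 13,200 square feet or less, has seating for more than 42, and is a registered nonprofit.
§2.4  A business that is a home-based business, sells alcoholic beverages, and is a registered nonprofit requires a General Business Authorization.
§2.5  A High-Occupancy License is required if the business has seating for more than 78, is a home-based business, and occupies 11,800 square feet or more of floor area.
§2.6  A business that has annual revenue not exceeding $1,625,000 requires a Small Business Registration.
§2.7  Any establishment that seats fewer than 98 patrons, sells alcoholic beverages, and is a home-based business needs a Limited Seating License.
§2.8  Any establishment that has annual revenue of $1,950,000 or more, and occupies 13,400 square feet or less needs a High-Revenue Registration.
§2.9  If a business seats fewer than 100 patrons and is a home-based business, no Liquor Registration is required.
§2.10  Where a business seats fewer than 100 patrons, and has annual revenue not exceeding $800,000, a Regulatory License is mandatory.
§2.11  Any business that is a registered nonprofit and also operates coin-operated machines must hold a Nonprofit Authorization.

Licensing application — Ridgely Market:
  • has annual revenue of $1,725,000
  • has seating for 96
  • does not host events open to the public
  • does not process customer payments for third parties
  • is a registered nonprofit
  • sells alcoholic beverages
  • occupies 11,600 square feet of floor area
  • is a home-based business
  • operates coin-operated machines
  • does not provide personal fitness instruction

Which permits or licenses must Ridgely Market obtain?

Annual Authorization, Compliance Permit, General Business Authorization, Limited Seating License, Nonprofit Authorization

§2.1 sells alcoholic beverages; floor area 11,600 square feet > 7,400 square feet; is a registered nonprofit → Liquor Registration required.
§2.2 revenue $1,725,000 ≤ $1,775,000; floor area 11,600 square feet > 8,800 square feet → Annual Authorization required.
§2.3 floor area 11,600 square feet ≤ 13,200 square feet; seating 96 > 42; is a registered nonprofit → Compliance Permit required.
§2.4 is a home-based business; sells alcoholic beverages; is a registered nonprofit → General Business Authorization required.
§2.5 seating 96 > 78; is a home-based business; floor area 11,600 square feet < 11,800 square feet → High-Occupancy License not required.
§2.6 revenue $1,725,000 > $1,625,000 → Small Business Registration not required.
§2.7 seating 96 < 98; sells alcoholic beverages; is a home-based business → Limited Seating License required.
§2.8 revenue $1,725,000 < $1,950,000; floor area 11,600 square feet ≤ 13,400 square feet → High-Revenue Registration not required.
§2.9 seating 96 < 100; is a home-based business → exempt from Liquor Registration.
§2.10 seating 96 < 100; revenue $1,725,000 > $800,000 → Regulatory License not required.
§2.11 is a registered nonprofit; operates coin-operated machines → Nonprofit Authorization required.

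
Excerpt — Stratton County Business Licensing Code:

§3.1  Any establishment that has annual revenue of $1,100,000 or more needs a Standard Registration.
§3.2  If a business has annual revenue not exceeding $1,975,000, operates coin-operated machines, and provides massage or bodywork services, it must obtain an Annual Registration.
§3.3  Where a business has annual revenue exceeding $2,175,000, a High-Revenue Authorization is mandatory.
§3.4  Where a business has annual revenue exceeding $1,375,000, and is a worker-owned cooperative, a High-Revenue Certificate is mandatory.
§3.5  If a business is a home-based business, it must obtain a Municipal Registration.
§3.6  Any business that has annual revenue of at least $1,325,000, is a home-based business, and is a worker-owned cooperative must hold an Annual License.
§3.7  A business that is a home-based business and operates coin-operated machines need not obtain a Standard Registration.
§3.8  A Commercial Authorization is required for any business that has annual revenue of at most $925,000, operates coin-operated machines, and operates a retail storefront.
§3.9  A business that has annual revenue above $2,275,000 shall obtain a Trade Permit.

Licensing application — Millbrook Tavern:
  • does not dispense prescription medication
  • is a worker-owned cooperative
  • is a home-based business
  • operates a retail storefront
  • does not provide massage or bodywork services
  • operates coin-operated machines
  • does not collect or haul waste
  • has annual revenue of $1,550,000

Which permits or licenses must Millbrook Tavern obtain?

Annual License, High-Revenue Certificate, Municipal Registration

§3.1 revenue $1,550,000 ≥ $1,100,000 → Standard Registration required.
§3.2 revenue $1,550,000 ≤ $1,975,000; operates coin-operated machines; does not provide massage or bodywork services → Annual Registration not required.
§3.3 revenue $1,550,000 ≤ $2,175,000 → High-Revenue Authorization not required.
§3.4 revenue $1,550,000 > $1,375,000; is a worker-owned cooperative → High-Revenue Certificate required.
§3.5 is a home-based business → Municipal Registration required.
§3.6 revenue $1,550,000 ≥ $1,325,000; is a home-based business; is a worker-owned cooperative → Annual License required.
§3.7 is a home-based business; operates coin-operated machines → exempt from Standard Registration.
§3.8 revenue $1,550,000 > $925,000; operates coin-operated machines; operates a retail storefront → Commercial Authorization not required.
§3.9 revenue $1,550,000 ≤ $2,275,000 → Trade Permit not required.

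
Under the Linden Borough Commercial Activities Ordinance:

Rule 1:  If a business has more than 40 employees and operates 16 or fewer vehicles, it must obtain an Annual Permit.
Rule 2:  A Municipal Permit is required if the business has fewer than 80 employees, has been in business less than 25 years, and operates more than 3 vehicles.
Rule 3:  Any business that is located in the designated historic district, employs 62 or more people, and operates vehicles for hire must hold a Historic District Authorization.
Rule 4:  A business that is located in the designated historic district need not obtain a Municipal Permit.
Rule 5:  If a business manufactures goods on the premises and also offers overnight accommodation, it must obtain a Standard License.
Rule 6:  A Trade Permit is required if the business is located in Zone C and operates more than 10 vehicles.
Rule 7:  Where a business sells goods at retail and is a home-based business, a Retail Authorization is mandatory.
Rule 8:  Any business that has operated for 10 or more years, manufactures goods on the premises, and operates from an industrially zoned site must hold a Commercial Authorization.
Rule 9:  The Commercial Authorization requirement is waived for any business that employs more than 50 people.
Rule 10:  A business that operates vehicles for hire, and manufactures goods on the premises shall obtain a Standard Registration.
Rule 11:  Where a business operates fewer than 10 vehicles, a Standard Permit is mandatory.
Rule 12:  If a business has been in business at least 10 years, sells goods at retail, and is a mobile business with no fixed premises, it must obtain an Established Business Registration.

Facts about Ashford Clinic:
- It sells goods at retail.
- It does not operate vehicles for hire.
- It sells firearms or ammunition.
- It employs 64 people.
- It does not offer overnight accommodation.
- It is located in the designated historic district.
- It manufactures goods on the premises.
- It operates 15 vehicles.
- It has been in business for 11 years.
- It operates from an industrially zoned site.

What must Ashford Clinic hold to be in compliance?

Annual Permit

Rule 1: employees 64 > 40; vehicles 15 ≤ 16 → Annual Permit required.
Rule 2: employees 64 < 80; years in business 11 < 25; vehicles 15 > 3 → Municipal Permit required.
Rule 3: is located in the designated historic district; employees 64 ≥ 62; does not operate vehicles for hire → Historic District Authorization not required.
Rule 4: is located in the designated historic district → exempt from Municipal Permit.
Rule 5: manufactures goods on the premises; does not offer overnight accommodation → Standard License not required.
Rule 6: is located in the designated historic district (not: is located in Zone C); vehicles 15 > 10 → Trade Permit not required.
Rule 7: sells goods at retail; operates from an industrially zoned site (not: is a home-based business) → Retail Authorization not required.
Rule 8: years in business 11 ≥ 10; manufactures goods on the premises; operates from an industrially zoned site → Commercial Authorization required.
Rule 9: employees 64 > 50 → exempt from Commercial Authorization.
Rule 10: does not operate vehicles for hire; manufactures goods on the premises → Standard Registration not required.
Rule 11: vehicles 15 ≥ 10 → Standard Permit not required.
Rule 12: years in business 11 ≥ 10; sells goods at retail; operates from an industrially zoned site (not: is a mobile business with no fixed premises) → Established Business Registration not required.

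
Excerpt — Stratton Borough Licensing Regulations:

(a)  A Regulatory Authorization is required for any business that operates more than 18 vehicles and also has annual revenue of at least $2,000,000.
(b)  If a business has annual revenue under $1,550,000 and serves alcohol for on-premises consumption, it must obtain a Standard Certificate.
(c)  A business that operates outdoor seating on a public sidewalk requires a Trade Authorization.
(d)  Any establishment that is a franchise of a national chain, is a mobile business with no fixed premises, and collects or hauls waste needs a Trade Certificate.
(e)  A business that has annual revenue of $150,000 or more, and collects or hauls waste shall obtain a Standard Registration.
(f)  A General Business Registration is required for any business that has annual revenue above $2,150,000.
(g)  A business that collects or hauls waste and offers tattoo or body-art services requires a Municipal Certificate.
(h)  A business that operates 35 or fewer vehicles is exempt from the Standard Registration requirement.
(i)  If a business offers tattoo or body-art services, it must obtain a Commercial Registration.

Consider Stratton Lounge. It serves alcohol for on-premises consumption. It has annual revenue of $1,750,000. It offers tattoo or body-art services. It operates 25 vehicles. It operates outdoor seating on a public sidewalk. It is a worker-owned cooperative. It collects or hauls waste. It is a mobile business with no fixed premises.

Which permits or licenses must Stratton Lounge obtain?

Commercial Registration, Municipal Certificate, Trade Authorization

(a) vehicles 25 > 18; revenue $1,750,000 < $2,000,000 → Regulatory Authorization not required.
(b) revenue $1,750,000 ≥ $1,550,000; serves alcohol for on-premises consumption → Standard Certificate not required.
(c) operates outdoor seating on a public sidewalk → Trade Authorization required.
(d) is a worker-owned cooperative (not: is a franchise of a national chain); is a mobile business with no fixed premises; collects or hauls waste → Trade Certificate not required.
(e) revenue $1,750,000 ≥ $150,000; collects or hauls waste → Standard Registration required.
(f) revenue $1,750,000 ≤ $2,150,000 → General Business Registration not required.
(g) collects or hauls waste; offers tattoo or body-art services → Municipal Certificate required.
(h) vehicles 25 ≤ 35 → exempt from Standard Registration.
(i) offers tattoo or body-art services → Commercial Registration required.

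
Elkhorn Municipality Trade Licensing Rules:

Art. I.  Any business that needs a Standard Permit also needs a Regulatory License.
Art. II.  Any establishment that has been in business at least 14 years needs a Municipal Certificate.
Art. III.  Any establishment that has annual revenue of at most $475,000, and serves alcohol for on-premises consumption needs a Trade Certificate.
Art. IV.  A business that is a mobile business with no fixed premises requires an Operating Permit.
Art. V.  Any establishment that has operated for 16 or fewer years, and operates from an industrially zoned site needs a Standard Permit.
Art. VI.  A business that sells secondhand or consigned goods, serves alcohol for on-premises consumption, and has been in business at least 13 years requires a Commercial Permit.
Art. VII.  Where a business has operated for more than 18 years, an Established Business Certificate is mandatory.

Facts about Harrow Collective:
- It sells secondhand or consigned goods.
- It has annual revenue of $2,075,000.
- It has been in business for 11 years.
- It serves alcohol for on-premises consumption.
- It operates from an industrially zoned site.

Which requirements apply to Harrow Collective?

Art. I. Standard Permit is required → Regulatory License also required.
Art. II. years in business 11 < 14 → Municipal Certificate not required.
Art. III. revenue $2,075,000 > $475,000; serves alcohol for on-premises consumption → Trade Certificate not required.
Art. IV. operates from an industrially zoned site (not: is a mobile business with no fixed premises) → Operating Permit not required.
Art. V. years in business 11 ≤ 16; operates from an industrially zoned site → Standard Permit required.
Art. VI. sells secondhand or consigned goods; serves alcohol for on-premises consumption; years in business 11 < 13 → Commercial Permit not required.
Art. VII. years in business 11 ≤ 18 → Established Business Certificate not required.

Regulatory License, Standard Permit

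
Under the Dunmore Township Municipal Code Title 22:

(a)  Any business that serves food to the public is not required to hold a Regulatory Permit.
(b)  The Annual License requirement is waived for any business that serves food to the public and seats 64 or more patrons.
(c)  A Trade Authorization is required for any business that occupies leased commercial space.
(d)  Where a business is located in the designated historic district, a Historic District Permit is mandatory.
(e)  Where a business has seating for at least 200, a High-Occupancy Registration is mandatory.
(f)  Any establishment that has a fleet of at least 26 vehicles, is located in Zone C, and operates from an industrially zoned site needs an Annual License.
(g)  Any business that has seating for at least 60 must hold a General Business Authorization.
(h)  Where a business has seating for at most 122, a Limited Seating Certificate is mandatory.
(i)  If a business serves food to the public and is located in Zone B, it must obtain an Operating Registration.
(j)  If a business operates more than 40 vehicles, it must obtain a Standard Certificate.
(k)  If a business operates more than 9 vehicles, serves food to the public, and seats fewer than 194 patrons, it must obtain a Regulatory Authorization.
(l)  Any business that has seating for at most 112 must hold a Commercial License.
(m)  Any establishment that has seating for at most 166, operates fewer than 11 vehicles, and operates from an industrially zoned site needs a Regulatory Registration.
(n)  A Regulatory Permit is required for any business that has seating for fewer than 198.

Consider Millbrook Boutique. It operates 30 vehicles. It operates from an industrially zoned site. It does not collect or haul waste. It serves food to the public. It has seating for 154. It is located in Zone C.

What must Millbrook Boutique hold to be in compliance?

(a) serves food to the public → exempt from Regulatory Permit.
(b) serves food to the public; seating 154 ≥ 64 → exempt from Annual License.
(c) operates from an industrially zoned site (not: occupies leased commercial space) → Trade Authorization not required.
(d) is located in Zone C (not: is located in the designated historic district) → Historic District Permit not required.
(e) seating 154 < 200 → High-Occupancy Registration not required.
(f) vehicles 30 ≥ 26; is located in Zone C; operates from an industrially zoned site → Annual License required.
(g) seating 154 ≥ 60 → General Business Authorization required.
(h) seating 154 > 122 → Limited Seating Certificate not required.
(i) serves food to the public; is located in Zone C (not: is located in Zone B) → Operating Registration not required.
(j) vehicles 30 ≤ 40 → Standard Certificate not required.
(k) vehicles 30 > 9; serves food to the public; seating 154 < 194 → Regulatory Authorization required.
(l) seating 154 > 112 → Commercial License not required.
(m) seating 154 ≤ 166; vehicles 30 ≥ 11; operates from an industrially zoned site → Regulatory Registration not required.
(n) seating 154 < 198 → Regulatory Permit required.

General Business Authorization, Regulatory Authorization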